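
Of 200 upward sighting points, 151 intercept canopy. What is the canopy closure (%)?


Formula: Canopy closure = covered points / total points * 100
Closure = 151 / 200 * 100
Closure = 0.755 * 100 = 75.5%

75.5


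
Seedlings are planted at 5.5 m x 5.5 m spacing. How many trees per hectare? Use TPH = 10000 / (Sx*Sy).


Formula: TPH = 10000 m^2/ha / (spacing_x * spacing_y)
Area per tree = 5.5 m * 5.5 m = 30.25 m^2
TPH = 10000 / 30.25 = 331 trees/ha

331


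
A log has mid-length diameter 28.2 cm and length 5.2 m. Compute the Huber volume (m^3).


Huber: V = Am * L,  Am = pi*(Dm/200)^2
Am = pi*(28.2/200)^2 = 0.062458 m^2
V = 0.062458*5.2 = 0.3248 m^3

0.3248


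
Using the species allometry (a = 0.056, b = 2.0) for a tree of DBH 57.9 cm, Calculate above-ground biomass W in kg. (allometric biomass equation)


Formula: W = a * DBH^b  (allometric power law)
DBH^b = 57.9^2.0 = 3352.41
W = 0.056 * 3352.41 = 187.7 kg

187.7


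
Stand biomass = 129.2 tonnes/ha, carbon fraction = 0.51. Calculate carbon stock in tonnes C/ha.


Formula: Carbon Stock = Biomass * Carbon Fraction
C = 129.2 t/ha * 0.51
C = 65.9 t C/ha

65.9


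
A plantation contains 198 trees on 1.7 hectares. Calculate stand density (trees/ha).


Formula: Stand Density = N_trees / Area_ha
Density = 198 trees / 1.7 ha
Density = 116 trees/ha

116


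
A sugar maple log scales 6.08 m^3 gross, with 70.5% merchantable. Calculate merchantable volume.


Formula: MV = V_total * (merchantable_pct / 100)
Merchantable fraction = 70.5% / 100 = 0.705
MV = 6.08 m^3 * 0.705 = 4.286 m^3

4.286


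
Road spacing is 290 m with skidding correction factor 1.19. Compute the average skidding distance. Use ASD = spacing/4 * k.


Formula: ASD = (spacing / 4) * correction
Uncorrected distance = spacing / 4 = 290 / 4 = 72.5 m
ASD = 72.5 * 1.19 = 86 m

86


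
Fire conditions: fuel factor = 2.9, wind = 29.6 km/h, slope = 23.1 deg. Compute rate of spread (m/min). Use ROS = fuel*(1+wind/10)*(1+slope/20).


Formula: ROS = fuel * (1 + wind/10) * (1 + slope/20)
Wind factor = 1 + 29.6/10 = 3.96
Slope factor = 1 + 23.1/20 = 2.155
ROS = 2.9 * 3.96 * 2.155 = 24.75 m/min

24.75


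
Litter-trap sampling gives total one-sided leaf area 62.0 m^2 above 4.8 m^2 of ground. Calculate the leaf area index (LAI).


Formula: LAI = total leaf area / ground area  (dimensionless)
LAI = 62.0 m^2 / 4.8 m^2
LAI = 12.92

12.92


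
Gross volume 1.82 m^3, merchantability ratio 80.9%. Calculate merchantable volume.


Formula: MV = V_total * (merchantable_pct / 100)
Merchantable fraction = 80.9% / 100 = 0.809
MV = 1.82 m^3 * 0.809 = 1.472 m^3

1.472


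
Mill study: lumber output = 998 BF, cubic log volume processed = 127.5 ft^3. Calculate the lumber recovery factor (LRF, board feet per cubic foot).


Formula: LRF = Lumber Output (BF) / Log Input (ft^3)
LRF = 998 BF / 127.5 ft^3
LRF = 7.83 BF/ft^3

7.83


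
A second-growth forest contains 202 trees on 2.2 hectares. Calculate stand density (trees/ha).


Formula: Stand Density = N_trees / Area_ha
Density = 202 trees / 2.2 ha
Density = 92 trees/ha

92


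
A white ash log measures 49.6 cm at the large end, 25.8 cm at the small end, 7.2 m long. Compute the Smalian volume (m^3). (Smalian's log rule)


Smalian: V = (A1 + A2)/2 * L,  A = pi*(D/200)^2
A1 = pi*(49.6/200)^2 = 0.193221 m^2
A2 = pi*(25.8/200)^2 = 0.052279 m^2
V = (0.193221+0.052279)/2*7.2 = 0.8838 m^3

0.8838


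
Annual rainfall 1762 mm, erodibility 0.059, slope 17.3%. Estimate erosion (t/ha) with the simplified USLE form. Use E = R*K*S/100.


Formula: E = R * K * S / 100  (simplified USLE)
R * K = 1762 * 0.059 = 103.958
E = 103.958 * 17.3 / 100 = 17.98 t/ha

17.98


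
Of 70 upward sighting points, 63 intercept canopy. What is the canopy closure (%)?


Formula: Canopy closure = covered points / total points * 100
Closure = 63 / 70 * 100
Closure = 0.9 * 100 = 90.0%

90.0


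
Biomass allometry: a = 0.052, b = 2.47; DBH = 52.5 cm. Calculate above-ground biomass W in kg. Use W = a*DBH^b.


Formula: W = a * DBH^b  (allometric power law)
DBH^b = 52.5^2.47 = 17733.46
W = 0.052 * 17733.46 = 922.1 kg

922.1


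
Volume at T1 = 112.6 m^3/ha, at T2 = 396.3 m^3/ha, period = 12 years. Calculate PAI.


Formula: PAI = (V_T2 - V_T1) / (T2 - T1)
Volume increment = 396.3 - 112.6 = 283.7 m^3/ha
PAI = 283.7 / 12 = 23.64 m^3/ha/year

23.64


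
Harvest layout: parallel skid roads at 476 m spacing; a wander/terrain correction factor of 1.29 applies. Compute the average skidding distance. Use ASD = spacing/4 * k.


Formula: ASD = (spacing / 4) * correction
Uncorrected distance = spacing / 4 = 476 / 4 = 119 m
ASD = 119 * 1.29 = 154 m

154


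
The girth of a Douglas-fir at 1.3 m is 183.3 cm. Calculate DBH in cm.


Formula: DBH = C / pi
DBH = 183.3 / pi
pi = 3.14159...
DBH = 58.3 cm

58.3


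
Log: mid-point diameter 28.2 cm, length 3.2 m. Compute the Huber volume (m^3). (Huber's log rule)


Huber: V = Am * L,  Am = pi*(Dm/200)^2
Am = pi*(28.2/200)^2 = 0.062458 m^2
V = 0.062458*3.2 = 0.1999 m^3

0.1999


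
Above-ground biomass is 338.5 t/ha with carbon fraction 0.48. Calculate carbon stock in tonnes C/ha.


Formula: Carbon Stock = Biomass * Carbon Fraction
C = 338.5 t/ha * 0.48
C = 162.5 t C/ha

162.5


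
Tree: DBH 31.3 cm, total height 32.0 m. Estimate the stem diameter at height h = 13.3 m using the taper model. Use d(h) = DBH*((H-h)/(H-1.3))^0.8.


Taper: d(h) = DBH * ((H - h) / (H - 1.3))^0.8
Numerator = H - h = 32.0 - 13.3 = 18.7 m
Denominator = H - 1.3 = 32.0 - 1.3 = 30.7 m
Ratio = 18.7 / 30.7 = 0.60912
d = 31.3 * 0.60912^0.8 = 21.1 cm

21.1


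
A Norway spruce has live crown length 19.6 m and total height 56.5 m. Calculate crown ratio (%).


Formula: Crown Ratio = (Crown Length / Total Height) * 100
CR = (19.6 m / 56.5 m) * 100
CR = 0.3469 * 100 = 34.7%

34.7


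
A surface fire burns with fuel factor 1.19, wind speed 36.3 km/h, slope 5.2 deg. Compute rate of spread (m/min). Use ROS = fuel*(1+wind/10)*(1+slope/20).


Formula: ROS = fuel * (1 + wind/10) * (1 + slope/20)
Wind factor = 1 + 36.3/10 = 4.63
Slope factor = 1 + 5.2/20 = 1.26
ROS = 1.19 * 4.63 * 1.26 = 6.94 m/min

6.94


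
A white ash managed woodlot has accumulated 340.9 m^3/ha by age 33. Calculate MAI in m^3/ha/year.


Formula: MAI = Total Volume / Stand Age
MAI = 340.9 m^3/ha / 33 years
MAI = 10.33 m^3/ha/year

10.33


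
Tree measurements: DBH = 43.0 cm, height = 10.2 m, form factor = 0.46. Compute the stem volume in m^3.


Formula: V = pi * (DBH/200)^2 * H * ff
Radius = DBH/200 = 43.0/200 = 0.215 m
Radius^2 = 0.215^2 = 0.046225 m^2
V = pi * 0.046225 * 10.2 * 0.46
V = 0.681 m^3

0.681


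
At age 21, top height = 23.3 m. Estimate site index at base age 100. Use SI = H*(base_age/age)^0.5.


Formula: SI = H_dom * (base_age / age)^0.5
Age ratio = 100 / 21 = 4.7619
sqrt(age_ratio) = 2.18218
SI = 23.3 * 2.18218 = 50.8 m

50.8


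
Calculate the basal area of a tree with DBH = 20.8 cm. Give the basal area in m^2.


Formula: BA = pi * (DBH/2)^2 / 10000  (cm^2 to m^2)
Radius = DBH/2 = 20.8/2 = 10.4 cm
BA = pi * 10.4^2 / 10000
   = 339.7947 cm^2 / 10000
   = 0.034 m^2

0.034


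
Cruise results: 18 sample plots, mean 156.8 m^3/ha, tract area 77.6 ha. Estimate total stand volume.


Formula: Total Volume = Mean Volume per ha * Total Area
Total Volume = 156.8 m^3/ha * 77.6 ha
Total Volume = 12168 m^3

12168


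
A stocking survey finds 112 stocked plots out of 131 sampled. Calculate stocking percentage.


Formula: Stocking % = stocked plots / total plots * 100
Stocking = 112 / 131 * 100
Stocking = 0.855 * 100 = 85.5%

85.5


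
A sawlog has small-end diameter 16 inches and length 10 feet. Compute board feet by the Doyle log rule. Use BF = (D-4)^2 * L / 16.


Doyle: BF = (D - 4)^2 * L / 16
Adjusted diameter = 16 - 4 = 12 in
(D-4)^2 = 12^2 = 144
BF = 144 * 10 / 16 = 90 BF

90


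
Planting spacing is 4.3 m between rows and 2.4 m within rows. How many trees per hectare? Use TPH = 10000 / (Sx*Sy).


Formula: TPH = 10000 m^2/ha / (spacing_x * spacing_y)
Area per tree = 4.3 m * 2.4 m = 10.32 m^2
TPH = 10000 / 10.32 = 969 trees/ha

969


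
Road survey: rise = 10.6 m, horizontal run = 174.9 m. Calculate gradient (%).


Formula: Gradient = rise / run * 100
Gradient = 10.6 / 174.9 * 100 = 6.1%

6.1


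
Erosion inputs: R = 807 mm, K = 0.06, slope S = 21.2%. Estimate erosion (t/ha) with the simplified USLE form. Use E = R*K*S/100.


Formula: E = R * K * S / 100  (simplified USLE)
R * K = 807 * 0.06 = 48.42
E = 48.42 * 21.2 / 100 = 10.27 t/ha

10.27


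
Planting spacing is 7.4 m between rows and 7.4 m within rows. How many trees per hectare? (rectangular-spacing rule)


Formula: TPH = 10000 m^2/ha / (spacing_x * spacing_y)
Area per tree = 7.4 m * 7.4 m = 54.76 m^2
TPH = 10000 / 54.76 = 183 trees/ha

183


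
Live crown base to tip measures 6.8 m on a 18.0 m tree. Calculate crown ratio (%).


Formula: Crown Ratio = (Crown Length / Total Height) * 100
CR = (6.8 m / 18.0 m) * 100
CR = 0.3778 * 100 = 37.8%

37.8


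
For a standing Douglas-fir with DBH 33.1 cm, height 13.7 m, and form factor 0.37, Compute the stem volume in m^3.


Formula: V = pi * (DBH/200)^2 * H * ff
Radius = DBH/200 = 33.1/200 = 0.1655 m
Radius^2 = 0.1655^2 = 0.02739025 m^2
V = pi * 0.02739025 * 13.7 * 0.37
V = 0.436 m^3

0.436


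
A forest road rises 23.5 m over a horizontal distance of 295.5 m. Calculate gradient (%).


Formula: Gradient = rise / run * 100
Gradient = 23.5 / 295.5 * 100 = 8.0%

8.0


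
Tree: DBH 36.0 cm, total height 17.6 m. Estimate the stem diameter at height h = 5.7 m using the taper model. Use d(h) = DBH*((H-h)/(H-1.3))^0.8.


Taper: d(h) = DBH * ((H - h) / (H - 1.3))^0.8
Numerator = H - h = 17.6 - 5.7 = 11.9 m
Denominator = H - 1.3 = 17.6 - 1.3 = 16.3 m
Ratio = 11.9 / 16.3 = 0.73006
d = 36.0 * 0.73006^0.8 = 28.0 cm

28.0


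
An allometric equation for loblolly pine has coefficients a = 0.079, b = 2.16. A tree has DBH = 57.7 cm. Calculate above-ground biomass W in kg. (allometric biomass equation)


Formula: W = a * DBH^b  (allometric power law)
DBH^b = 57.7^2.16 = 6370.0048
W = 0.079 * 6370.0048 = 503.2 kg

503.2


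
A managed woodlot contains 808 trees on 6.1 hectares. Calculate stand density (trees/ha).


Formula: Stand Density = N_trees / Area_ha
Density = 808 trees / 6.1 ha
Density = 132 trees/ha

132


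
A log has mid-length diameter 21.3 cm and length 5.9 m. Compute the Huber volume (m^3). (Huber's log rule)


Huber: V = Am * L,  Am = pi*(Dm/200)^2
Am = pi*(21.3/200)^2 = 0.035633 m^2
V = 0.035633*5.9 = 0.2102 m^3

0.2102


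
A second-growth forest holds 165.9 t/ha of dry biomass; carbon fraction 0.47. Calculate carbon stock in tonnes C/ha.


Formula: Carbon Stock = Biomass * Carbon Fraction
C = 165.9 t/ha * 0.47
C = 78.0 t C/ha

78.0


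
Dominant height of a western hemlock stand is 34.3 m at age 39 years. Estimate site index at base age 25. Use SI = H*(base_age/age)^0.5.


Formula: SI = H_dom * (base_age / age)^0.5
Age ratio = 25 / 39 = 0.64103
sqrt(age_ratio) = 0.80064
SI = 34.3 * 0.80064 = 27.5 m

27.5


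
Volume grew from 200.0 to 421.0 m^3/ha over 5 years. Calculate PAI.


Formula: PAI = (V_T2 - V_T1) / (T2 - T1)
Volume increment = 421.0 - 200.0 = 221.0 m^3/ha
PAI = 221.0 / 5 = 44.2 m^3/ha/year

44.2


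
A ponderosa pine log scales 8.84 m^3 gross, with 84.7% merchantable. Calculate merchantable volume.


Formula: MV = V_total * (merchantable_pct / 100)
Merchantable fraction = 84.7% / 100 = 0.847
MV = 8.84 m^3 * 0.847 = 7.487 m^3

7.487


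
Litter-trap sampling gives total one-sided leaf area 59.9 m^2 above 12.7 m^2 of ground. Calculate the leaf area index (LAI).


Formula: LAI = total leaf area / ground area  (dimensionless)
LAI = 59.9 m^2 / 12.7 m^2
LAI = 4.72

4.72


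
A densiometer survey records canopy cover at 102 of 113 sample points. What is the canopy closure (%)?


Formula: Canopy closure = covered points / total points * 100
Closure = 102 / 113 * 100
Closure = 0.9027 * 100 = 90.3%

90.3


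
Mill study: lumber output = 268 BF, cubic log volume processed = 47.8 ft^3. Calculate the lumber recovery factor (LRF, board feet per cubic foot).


Formula: LRF = Lumber Output (BF) / Log Input (ft^3)
LRF = 268 BF / 47.8 ft^3
LRF = 5.61 BF/ft^3

5.61


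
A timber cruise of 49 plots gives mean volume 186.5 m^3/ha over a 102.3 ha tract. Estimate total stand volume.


Formula: Total Volume = Mean Volume per ha * Total Area
Total Volume = 186.5 m^3/ha * 102.3 ha
Total Volume = 19079 m^3

19079


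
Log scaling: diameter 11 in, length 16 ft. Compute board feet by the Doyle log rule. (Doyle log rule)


Doyle: BF = (D - 4)^2 * L / 16
Adjusted diameter = 11 - 4 = 7 in
(D-4)^2 = 7^2 = 49
BF = 49 * 16 / 16 = 49 BF

49


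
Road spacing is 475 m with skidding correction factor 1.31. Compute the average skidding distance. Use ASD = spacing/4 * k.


Formula: ASD = (spacing / 4) * correction
Uncorrected distance = spacing / 4 = 475 / 4 = 118.75 m
ASD = 118.75 * 1.31 = 156 m

156


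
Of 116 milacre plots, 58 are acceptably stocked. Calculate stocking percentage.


Formula: Stocking % = stocked plots / total plots * 100
Stocking = 58 / 116 * 100
Stocking = 0.5 * 100 = 50.0%

50.0


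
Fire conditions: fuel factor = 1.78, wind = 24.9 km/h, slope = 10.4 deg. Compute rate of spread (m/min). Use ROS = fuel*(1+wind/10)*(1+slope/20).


Formula: ROS = fuel * (1 + wind/10) * (1 + slope/20)
Wind factor = 1 + 24.9/10 = 3.49
Slope factor = 1 + 10.4/20 = 1.52
ROS = 1.78 * 3.49 * 1.52 = 9.44 m/min

9.44


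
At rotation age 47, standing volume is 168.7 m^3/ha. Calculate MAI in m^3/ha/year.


Formula: MAI = Total Volume / Stand Age
MAI = 168.7 m^3/ha / 47 years
MAI = 3.59 m^3/ha/year

3.59


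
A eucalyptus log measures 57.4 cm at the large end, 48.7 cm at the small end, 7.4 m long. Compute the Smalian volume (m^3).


Smalian: V = (A1 + A2)/2 * L,  A = pi*(D/200)^2
A1 = pi*(57.4/200)^2 = 0.25877 m^2
A2 = pi*(48.7/200)^2 = 0.186272 m^2
V = (0.25877+0.186272)/2*7.4 = 1.6467 m^3

1.6467


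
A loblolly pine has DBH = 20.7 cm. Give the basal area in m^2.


Formula: BA = pi * (DBH/2)^2 / 10000  (cm^2 to m^2)
Radius = DBH/2 = 20.7/2 = 10.35 cm
BA = pi * 10.35^2 / 10000
   = 336.5353 cm^2 / 10000
   = 0.0337 m^2

0.0337


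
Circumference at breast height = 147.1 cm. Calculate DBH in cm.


Formula: DBH = C / pi
DBH = 147.1 / pi
pi = 3.14159...
DBH = 46.8 cm

46.8


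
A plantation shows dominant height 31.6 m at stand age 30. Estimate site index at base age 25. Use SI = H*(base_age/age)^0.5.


Formula: SI = H_dom * (base_age / age)^0.5
Age ratio = 25 / 30 = 0.83333
sqrt(age_ratio) = 0.91287
SI = 31.6 * 0.91287 = 28.8 m

28.8


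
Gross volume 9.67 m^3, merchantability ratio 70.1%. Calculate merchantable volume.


Formula: MV = V_total * (merchantable_pct / 100)
Merchantable fraction = 70.1% / 100 = 0.701
MV = 9.67 m^3 * 0.701 = 6.779 m^3

6.779


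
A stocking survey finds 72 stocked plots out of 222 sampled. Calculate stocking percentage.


Formula: Stocking % = stocked plots / total plots * 100
Stocking = 72 / 222 * 100
Stocking = 0.3243 * 100 = 32.4%

32.4


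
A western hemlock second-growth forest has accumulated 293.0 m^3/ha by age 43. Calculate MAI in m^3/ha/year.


Formula: MAI = Total Volume / Stand Age
MAI = 293.0 m^3/ha / 43 years
MAI = 6.81 m^3/ha/year

6.81


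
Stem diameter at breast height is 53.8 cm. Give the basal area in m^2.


Formula: BA = pi * (DBH/2)^2 / 10000  (cm^2 to m^2)
Radius = DBH/2 = 53.8/2 = 26.9 cm
BA = pi * 26.9^2 / 10000
   = 2273.2879 cm^2 / 10000
   = 0.2273 m^2

0.2273


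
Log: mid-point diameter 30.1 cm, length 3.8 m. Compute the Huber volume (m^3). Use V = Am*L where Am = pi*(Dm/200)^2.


Huber: V = Am * L,  Am = pi*(Dm/200)^2
Am = pi*(30.1/200)^2 = 0.071158 m^2
V = 0.071158*3.8 = 0.2704 m^3

0.2704


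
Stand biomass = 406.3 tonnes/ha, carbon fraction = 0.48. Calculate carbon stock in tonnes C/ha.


Formula: Carbon Stock = Biomass * Carbon Fraction
C = 406.3 t/ha * 0.48
C = 195.0 t C/ha

195.0


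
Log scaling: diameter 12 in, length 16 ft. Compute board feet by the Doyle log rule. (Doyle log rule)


Doyle: BF = (D - 4)^2 * L / 16
Adjusted diameter = 12 - 4 = 8 in
(D-4)^2 = 8^2 = 64
BF = 64 * 16 / 16 = 64 BF

64


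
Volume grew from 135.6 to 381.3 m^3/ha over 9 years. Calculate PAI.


Formula: PAI = (V_T2 - V_T1) / (T2 - T1)
Volume increment = 381.3 - 135.6 = 245.7 m^3/ha
PAI = 245.7 / 9 = 27.3 m^3/ha/year

27.3


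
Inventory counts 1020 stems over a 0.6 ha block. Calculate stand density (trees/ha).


Formula: Stand Density = N_trees / Area_ha
Density = 1020 trees / 0.6 ha
Density = 1700 trees/ha

1700


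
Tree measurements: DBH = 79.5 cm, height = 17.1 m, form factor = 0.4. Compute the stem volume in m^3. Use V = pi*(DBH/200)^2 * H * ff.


Formula: V = pi * (DBH/200)^2 * H * ff
Radius = DBH/200 = 79.5/200 = 0.3975 m
Radius^2 = 0.3975^2 = 0.15800625 m^2
V = pi * 0.15800625 * 17.1 * 0.4
V = 3.395 m^3

3.395


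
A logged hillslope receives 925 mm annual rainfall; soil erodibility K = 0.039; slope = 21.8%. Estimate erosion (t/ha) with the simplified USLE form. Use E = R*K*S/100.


Formula: E = R * K * S / 100  (simplified USLE)
R * K = 925 * 0.039 = 36.075
E = 36.075 * 21.8 / 100 = 7.86 t/ha

7.86


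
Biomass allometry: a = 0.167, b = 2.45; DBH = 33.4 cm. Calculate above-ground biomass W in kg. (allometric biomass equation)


Formula: W = a * DBH^b  (allometric power law)
DBH^b = 33.4^2.45 = 5409.7705
W = 0.167 * 5409.7705 = 903.4 kg

903.4


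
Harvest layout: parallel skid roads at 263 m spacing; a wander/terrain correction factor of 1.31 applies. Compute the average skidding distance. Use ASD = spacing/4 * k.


Formula: ASD = (spacing / 4) * correction
Uncorrected distance = spacing / 4 = 263 / 4 = 65.75 m
ASD = 65.75 * 1.31 = 86 m

86


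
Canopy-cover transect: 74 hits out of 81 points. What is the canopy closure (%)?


Formula: Canopy closure = covered points / total points * 100
Closure = 74 / 81 * 100
Closure = 0.9136 * 100 = 91.4%

91.4


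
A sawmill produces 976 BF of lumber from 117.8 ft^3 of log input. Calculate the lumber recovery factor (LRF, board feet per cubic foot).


Formula: LRF = Lumber Output (BF) / Log Input (ft^3)
LRF = 976 BF / 117.8 ft^3
LRF = 8.29 BF/ft^3

8.29


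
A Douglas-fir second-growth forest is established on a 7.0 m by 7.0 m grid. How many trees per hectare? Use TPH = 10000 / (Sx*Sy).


Formula: TPH = 10000 m^2/ha / (spacing_x * spacing_y)
Area per tree = 7.0 m * 7.0 m = 49.0 m^2
TPH = 10000 / 49.0 = 204 trees/ha

204


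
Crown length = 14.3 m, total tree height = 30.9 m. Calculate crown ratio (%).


Formula: Crown Ratio = (Crown Length / Total Height) * 100
CR = (14.3 m / 30.9 m) * 100
CR = 0.4628 * 100 = 46.3%

46.3


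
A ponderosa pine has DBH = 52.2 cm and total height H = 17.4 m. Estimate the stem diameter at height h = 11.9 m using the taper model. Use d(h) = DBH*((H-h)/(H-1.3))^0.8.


Taper: d(h) = DBH * ((H - h) / (H - 1.3))^0.8
Numerator = H - h = 17.4 - 11.9 = 5.5 m
Denominator = H - 1.3 = 17.4 - 1.3 = 16.1 m
Ratio = 5.5 / 16.1 = 0.34161
d = 52.2 * 0.34161^0.8 = 22.1 cm

22.1


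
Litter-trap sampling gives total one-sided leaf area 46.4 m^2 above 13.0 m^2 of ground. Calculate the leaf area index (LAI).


Formula: LAI = total leaf area / ground area  (dimensionless)
LAI = 46.4 m^2 / 13.0 m^2
LAI = 3.57

3.57


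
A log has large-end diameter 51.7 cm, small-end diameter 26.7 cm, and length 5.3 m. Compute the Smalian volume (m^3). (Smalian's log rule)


Smalian: V = (A1 + A2)/2 * L,  A = pi*(D/200)^2
A1 = pi*(51.7/200)^2 = 0.209928 m^2
A2 = pi*(26.7/200)^2 = 0.05599 m^2
V = (0.209928+0.05599)/2*5.3 = 0.7047 m^3

0.7047


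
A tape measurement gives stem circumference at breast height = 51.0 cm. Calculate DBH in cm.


Formula: DBH = C / pi
DBH = 51.0 / pi
pi = 3.14159...
DBH = 16.2 cm

16.2


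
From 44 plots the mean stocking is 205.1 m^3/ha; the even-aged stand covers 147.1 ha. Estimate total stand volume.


Formula: Total Volume = Mean Volume per ha * Total Area
Total Volume = 205.1 m^3/ha * 147.1 ha
Total Volume = 30170 m^3

30170


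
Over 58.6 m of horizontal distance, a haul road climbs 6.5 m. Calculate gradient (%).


Formula: Gradient = rise / run * 100
Gradient = 6.5 / 58.6 * 100 = 11.1%

11.1


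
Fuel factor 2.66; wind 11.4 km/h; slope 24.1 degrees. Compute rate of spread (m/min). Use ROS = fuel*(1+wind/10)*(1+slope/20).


Formula: ROS = fuel * (1 + wind/10) * (1 + slope/20)
Wind factor = 1 + 11.4/10 = 2.14
Slope factor = 1 + 24.1/20 = 2.205
ROS = 2.66 * 2.14 * 2.205 = 12.55 m/min

12.55


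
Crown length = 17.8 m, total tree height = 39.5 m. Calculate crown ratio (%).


Formula: Crown Ratio = (Crown Length / Total Height) * 100
CR = (17.8 m / 39.5 m) * 100
CR = 0.4506 * 100 = 45.1%

45.1


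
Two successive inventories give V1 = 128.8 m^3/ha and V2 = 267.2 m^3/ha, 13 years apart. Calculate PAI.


Formula: PAI = (V_T2 - V_T1) / (T2 - T1)
Volume increment = 267.2 - 128.8 = 138.4 m^3/ha
PAI = 138.4 / 13 = 10.65 m^3/ha/year

10.65


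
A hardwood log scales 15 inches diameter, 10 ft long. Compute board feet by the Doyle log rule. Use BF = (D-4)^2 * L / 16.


Doyle: BF = (D - 4)^2 * L / 16
Adjusted diameter = 15 - 4 = 11 in
(D-4)^2 = 11^2 = 121
BF = 121 * 10 / 16 = 76 BF

76


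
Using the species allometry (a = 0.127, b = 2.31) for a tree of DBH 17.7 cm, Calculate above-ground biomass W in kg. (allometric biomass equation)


Formula: W = a * DBH^b  (allometric power law)
DBH^b = 17.7^2.31 = 763.5162
W = 0.127 * 763.5162 = 97.0 kg

97.0


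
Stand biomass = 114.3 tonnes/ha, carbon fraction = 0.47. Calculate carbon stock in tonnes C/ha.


Formula: Carbon Stock = Biomass * Carbon Fraction
C = 114.3 t/ha * 0.47
C = 53.7 t C/ha

53.7


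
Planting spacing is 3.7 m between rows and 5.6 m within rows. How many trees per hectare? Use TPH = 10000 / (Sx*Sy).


Formula: TPH = 10000 m^2/ha / (spacing_x * spacing_y)
Area per tree = 3.7 m * 5.6 m = 20.72 m^2
TPH = 10000 / 20.72 = 483 trees/ha

483


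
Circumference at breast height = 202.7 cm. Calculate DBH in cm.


Formula: DBH = C / pi
DBH = 202.7 / pi
pi = 3.14159...
DBH = 64.5 cm

64.5


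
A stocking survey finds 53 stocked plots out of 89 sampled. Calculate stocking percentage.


Formula: Stocking % = stocked plots / total plots * 100
Stocking = 53 / 89 * 100
Stocking = 0.5955 * 100 = 59.6%

59.6


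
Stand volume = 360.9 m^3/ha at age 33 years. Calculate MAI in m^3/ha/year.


Formula: MAI = Total Volume / Stand Age
MAI = 360.9 m^3/ha / 33 years
MAI = 10.94 m^3/ha/year

10.94


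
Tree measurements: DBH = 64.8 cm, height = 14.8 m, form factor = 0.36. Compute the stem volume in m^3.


Formula: V = pi * (DBH/200)^2 * H * ff
Radius = DBH/200 = 64.8/200 = 0.324 m
Radius^2 = 0.324^2 = 0.104976 m^2
V = pi * 0.104976 * 14.8 * 0.36
V = 1.757 m^3

1.757


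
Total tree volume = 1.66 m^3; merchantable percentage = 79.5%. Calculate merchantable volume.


Formula: MV = V_total * (merchantable_pct / 100)
Merchantable fraction = 79.5% / 100 = 0.795
MV = 1.66 m^3 * 0.795 = 1.32 m^3

1.32


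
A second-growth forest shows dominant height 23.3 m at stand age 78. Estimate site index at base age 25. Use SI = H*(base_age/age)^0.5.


Formula: SI = H_dom * (base_age / age)^0.5
Age ratio = 25 / 78 = 0.32051
sqrt(age_ratio) = 0.56614
SI = 23.3 * 0.56614 = 13.2 m

13.2


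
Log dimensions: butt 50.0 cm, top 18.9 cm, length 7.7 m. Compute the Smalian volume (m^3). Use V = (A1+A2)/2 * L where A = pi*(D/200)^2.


Smalian: V = (A1 + A2)/2 * L,  A = pi*(D/200)^2
A1 = pi*(50.0/200)^2 = 0.19635 m^2
A2 = pi*(18.9/200)^2 = 0.028055 m^2
V = (0.19635+0.028055)/2*7.7 = 0.864 m^3

0.864


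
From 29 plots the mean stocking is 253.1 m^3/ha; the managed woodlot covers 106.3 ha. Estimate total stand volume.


Formula: Total Volume = Mean Volume per ha * Total Area
Total Volume = 253.1 m^3/ha * 106.3 ha
Total Volume = 26905 m^3

26905


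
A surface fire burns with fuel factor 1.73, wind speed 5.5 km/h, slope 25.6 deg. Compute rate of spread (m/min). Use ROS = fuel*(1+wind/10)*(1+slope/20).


Formula: ROS = fuel * (1 + wind/10) * (1 + slope/20)
Wind factor = 1 + 5.5/10 = 1.55
Slope factor = 1 + 25.6/20 = 2.28
ROS = 1.73 * 1.55 * 2.28 = 6.11 m/min

6.11


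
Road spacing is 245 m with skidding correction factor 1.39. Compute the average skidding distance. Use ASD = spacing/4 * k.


Formula: ASD = (spacing / 4) * correction
Uncorrected distance = spacing / 4 = 245 / 4 = 61.25 m
ASD = 61.25 * 1.39 = 85 m

85


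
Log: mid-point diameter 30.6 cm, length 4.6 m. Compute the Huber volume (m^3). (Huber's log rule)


Huber: V = Am * L,  Am = pi*(Dm/200)^2
Am = pi*(30.6/200)^2 = 0.073542 m^2
V = 0.073542*4.6 = 0.3383 m^3

0.3383


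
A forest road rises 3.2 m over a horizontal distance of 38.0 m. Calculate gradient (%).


Formula: Gradient = rise / run * 100
Gradient = 3.2 / 38.0 * 100 = 8.4%

8.4


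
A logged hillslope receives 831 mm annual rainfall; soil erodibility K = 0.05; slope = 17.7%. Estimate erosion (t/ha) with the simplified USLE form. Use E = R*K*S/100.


Formula: E = R * K * S / 100  (simplified USLE)
R * K = 831 * 0.05 = 41.55
E = 41.55 * 17.7 / 100 = 7.35 t/ha

7.35


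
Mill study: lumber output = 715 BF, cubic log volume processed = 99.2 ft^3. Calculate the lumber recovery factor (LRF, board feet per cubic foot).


Formula: LRF = Lumber Output (BF) / Log Input (ft^3)
LRF = 715 BF / 99.2 ft^3
LRF = 7.21 BF/ft^3

7.21


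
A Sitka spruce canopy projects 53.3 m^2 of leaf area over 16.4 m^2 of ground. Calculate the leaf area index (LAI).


Formula: LAI = total leaf area / ground area  (dimensionless)
LAI = 53.3 m^2 / 16.4 m^2
LAI = 3.25

3.25


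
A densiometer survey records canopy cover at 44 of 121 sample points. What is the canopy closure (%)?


Formula: Canopy closure = covered points / total points * 100
Closure = 44 / 121 * 100
Closure = 0.3636 * 100 = 36.4%

36.4


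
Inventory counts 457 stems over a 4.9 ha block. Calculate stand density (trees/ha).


Formula: Stand Density = N_trees / Area_ha
Density = 457 trees / 4.9 ha
Density = 93 trees/ha

93


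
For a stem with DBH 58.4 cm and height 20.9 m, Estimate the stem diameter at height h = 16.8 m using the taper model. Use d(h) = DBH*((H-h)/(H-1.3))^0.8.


Taper: d(h) = DBH * ((H - h) / (H - 1.3))^0.8
Numerator = H - h = 20.9 - 16.8 = 4.1 m
Denominator = H - 1.3 = 20.9 - 1.3 = 19.6 m
Ratio = 4.1 / 19.6 = 0.20918
d = 58.4 * 0.20918^0.8 = 16.7 cm

16.7


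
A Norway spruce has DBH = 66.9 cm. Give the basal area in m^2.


Formula: BA = pi * (DBH/2)^2 / 10000  (cm^2 to m^2)
Radius = DBH/2 = 66.9/2 = 33.45 cm
BA = pi * 33.45^2 / 10000
   = 3515.1359 cm^2 / 10000
   = 0.3515 m^2

0.3515


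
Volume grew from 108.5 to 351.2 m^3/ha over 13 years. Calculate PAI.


Formula: PAI = (V_T2 - V_T1) / (T2 - T1)
Volume increment = 351.2 - 108.5 = 242.7 m^3/ha
PAI = 242.7 / 13 = 18.67 m^3/ha/year

18.67


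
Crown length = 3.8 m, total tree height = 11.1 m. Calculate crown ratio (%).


Formula: Crown Ratio = (Crown Length / Total Height) * 100
CR = (3.8 m / 11.1 m) * 100
CR = 0.3423 * 100 = 34.2%

34.2


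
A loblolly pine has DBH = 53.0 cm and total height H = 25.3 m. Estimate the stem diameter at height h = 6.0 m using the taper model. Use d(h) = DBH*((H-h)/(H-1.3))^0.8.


Taper: d(h) = DBH * ((H - h) / (H - 1.3))^0.8
Numerator = H - h = 25.3 - 6.0 = 19.3 m
Denominator = H - 1.3 = 25.3 - 1.3 = 24.0 m
Ratio = 19.3 / 24.0 = 0.80417
d = 53.0 * 0.80417^0.8 = 44.5 cm

44.5


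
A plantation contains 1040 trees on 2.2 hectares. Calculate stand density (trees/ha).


Formula: Stand Density = N_trees / Area_ha
Density = 1040 trees / 2.2 ha
Density = 473 trees/ha

473


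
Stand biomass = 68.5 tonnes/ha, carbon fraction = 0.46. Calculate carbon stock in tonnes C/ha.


Formula: Carbon Stock = Biomass * Carbon Fraction
C = 68.5 t/ha * 0.46
C = 31.5 t C/ha

31.5


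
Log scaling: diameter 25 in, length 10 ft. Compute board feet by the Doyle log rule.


Doyle: BF = (D - 4)^2 * L / 16
Adjusted diameter = 25 - 4 = 21 in
(D-4)^2 = 21^2 = 441
BF = 441 * 10 / 16 = 276 BF

276


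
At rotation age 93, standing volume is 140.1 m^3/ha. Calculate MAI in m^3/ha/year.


Formula: MAI = Total Volume / Stand Age
MAI = 140.1 m^3/ha / 93 years
MAI = 1.51 m^3/ha/year

1.51


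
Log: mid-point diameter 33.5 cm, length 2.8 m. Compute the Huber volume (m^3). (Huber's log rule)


Huber: V = Am * L,  Am = pi*(Dm/200)^2
Am = pi*(33.5/200)^2 = 0.088141 m^2
V = 0.088141*2.8 = 0.2468 m^3

0.2468


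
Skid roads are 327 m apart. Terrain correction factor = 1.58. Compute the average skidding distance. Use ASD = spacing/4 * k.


Formula: ASD = (spacing / 4) * correction
Uncorrected distance = spacing / 4 = 327 / 4 = 81.75 m
ASD = 81.75 * 1.58 = 129 m

129


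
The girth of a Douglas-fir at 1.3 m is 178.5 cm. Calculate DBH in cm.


Formula: DBH = C / pi
DBH = 178.5 / pi
pi = 3.14159...
DBH = 56.8 cm

56.8


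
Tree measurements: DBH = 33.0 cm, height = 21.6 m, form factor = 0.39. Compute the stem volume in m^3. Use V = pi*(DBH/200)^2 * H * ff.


Formula: V = pi * (DBH/200)^2 * H * ff
Radius = DBH/200 = 33.0/200 = 0.165 m
Radius^2 = 0.165^2 = 0.027225 m^2
V = pi * 0.027225 * 21.6 * 0.39
V = 0.721 m^3

0.721


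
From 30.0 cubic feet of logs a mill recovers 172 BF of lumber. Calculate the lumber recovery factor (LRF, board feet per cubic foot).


Formula: LRF = Lumber Output (BF) / Log Input (ft^3)
LRF = 172 BF / 30.0 ft^3
LRF = 5.73 BF/ft^3

5.73


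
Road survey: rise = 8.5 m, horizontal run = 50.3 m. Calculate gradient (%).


Formula: Gradient = rise / run * 100
Gradient = 8.5 / 50.3 * 100 = 16.9%

16.9


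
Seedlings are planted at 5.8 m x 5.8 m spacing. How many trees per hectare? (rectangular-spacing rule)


Formula: TPH = 10000 m^2/ha / (spacing_x * spacing_y)
Area per tree = 5.8 m * 5.8 m = 33.64 m^2
TPH = 10000 / 33.64 = 297 trees/ha

297


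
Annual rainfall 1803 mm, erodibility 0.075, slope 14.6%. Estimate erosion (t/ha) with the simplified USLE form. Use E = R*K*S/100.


Formula: E = R * K * S / 100  (simplified USLE)
R * K = 1803 * 0.075 = 135.225
E = 135.225 * 14.6 / 100 = 19.74 t/ha

19.74


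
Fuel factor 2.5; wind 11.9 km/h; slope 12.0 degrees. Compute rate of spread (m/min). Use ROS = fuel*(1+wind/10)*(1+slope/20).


Formula: ROS = fuel * (1 + wind/10) * (1 + slope/20)
Wind factor = 1 + 11.9/10 = 2.19
Slope factor = 1 + 12.0/20 = 1.6
ROS = 2.5 * 2.19 * 1.6 = 8.76 m/min

8.76


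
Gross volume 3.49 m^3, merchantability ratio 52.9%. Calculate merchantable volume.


Formula: MV = V_total * (merchantable_pct / 100)
Merchantable fraction = 52.9% / 100 = 0.529
MV = 3.49 m^3 * 0.529 = 1.846 m^3

1.846


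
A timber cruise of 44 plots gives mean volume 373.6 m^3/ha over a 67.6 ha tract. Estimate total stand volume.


Formula: Total Volume = Mean Volume per ha * Total Area
Total Volume = 373.6 m^3/ha * 67.6 ha
Total Volume = 25255 m^3

25255


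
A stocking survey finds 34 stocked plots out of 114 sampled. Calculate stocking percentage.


Formula: Stocking % = stocked plots / total plots * 100
Stocking = 34 / 114 * 100
Stocking = 0.2982 * 100 = 29.8%

29.8


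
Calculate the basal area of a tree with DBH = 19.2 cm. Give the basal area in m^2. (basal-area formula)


Formula: BA = pi * (DBH/2)^2 / 10000  (cm^2 to m^2)
Radius = DBH/2 = 19.2/2 = 9.6 cm
BA = pi * 9.6^2 / 10000
   = 289.5292 cm^2 / 10000
   = 0.029 m^2

0.029


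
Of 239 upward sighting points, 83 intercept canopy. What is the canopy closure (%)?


Formula: Canopy closure = covered points / total points * 100
Closure = 83 / 239 * 100
Closure = 0.3473 * 100 = 34.7%

34.7


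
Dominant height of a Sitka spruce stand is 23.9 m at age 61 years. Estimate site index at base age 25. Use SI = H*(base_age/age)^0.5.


Formula: SI = H_dom * (base_age / age)^0.5
Age ratio = 25 / 61 = 0.40984
sqrt(age_ratio) = 0.64018
SI = 23.9 * 0.64018 = 15.3 m

15.3


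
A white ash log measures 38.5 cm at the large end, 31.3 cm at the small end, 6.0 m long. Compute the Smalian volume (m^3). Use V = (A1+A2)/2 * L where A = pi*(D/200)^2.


Smalian: V = (A1 + A2)/2 * L,  A = pi*(D/200)^2
A1 = pi*(38.5/200)^2 = 0.116416 m^2
A2 = pi*(31.3/200)^2 = 0.076945 m^2
V = (0.116416+0.076945)/2*6.0 = 0.5801 m^3

0.5801


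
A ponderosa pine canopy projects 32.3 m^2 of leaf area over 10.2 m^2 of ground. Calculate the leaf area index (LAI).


Formula: LAI = total leaf area / ground area  (dimensionless)
LAI = 32.3 m^2 / 10.2 m^2
LAI = 3.17

3.17


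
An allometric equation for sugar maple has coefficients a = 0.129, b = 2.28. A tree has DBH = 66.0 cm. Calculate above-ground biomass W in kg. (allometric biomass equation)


Formula: W = a * DBH^b  (allometric power law)
DBH^b = 66.0^2.28 = 14078.6228
W = 0.129 * 14078.6228 = 1816.1 kg

1816.1


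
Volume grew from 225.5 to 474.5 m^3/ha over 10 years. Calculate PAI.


Formula: PAI = (V_T2 - V_T1) / (T2 - T1)
Volume increment = 474.5 - 225.5 = 249.0 m^3/ha
PAI = 249.0 / 10 = 24.9 m^3/ha/year

24.9


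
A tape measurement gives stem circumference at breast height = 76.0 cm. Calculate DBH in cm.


Formula: DBH = C / pi
DBH = 76.0 / pi
pi = 3.14159...
DBH = 24.2 cm

24.2


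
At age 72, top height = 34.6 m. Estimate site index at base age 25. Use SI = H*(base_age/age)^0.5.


Formula: SI = H_dom * (base_age / age)^0.5
Age ratio = 25 / 72 = 0.34722
sqrt(age_ratio) = 0.58926
SI = 34.6 * 0.58926 = 20.4 m

20.4


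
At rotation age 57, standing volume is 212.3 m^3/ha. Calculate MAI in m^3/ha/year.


Formula: MAI = Total Volume / Stand Age
MAI = 212.3 m^3/ha / 57 years
MAI = 3.72 m^3/ha/year

3.72


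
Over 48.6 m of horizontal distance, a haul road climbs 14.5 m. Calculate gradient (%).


Formula: Gradient = rise / run * 100
Gradient = 14.5 / 48.6 * 100 = 29.8%

29.8


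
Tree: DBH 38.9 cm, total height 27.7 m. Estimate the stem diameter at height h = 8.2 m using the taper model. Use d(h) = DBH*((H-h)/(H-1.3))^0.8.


Taper: d(h) = DBH * ((H - h) / (H - 1.3))^0.8
Numerator = H - h = 27.7 - 8.2 = 19.5 m
Denominator = H - 1.3 = 27.7 - 1.3 = 26.4 m
Ratio = 19.5 / 26.4 = 0.73864
d = 38.9 * 0.73864^0.8 = 30.5 cm

30.5


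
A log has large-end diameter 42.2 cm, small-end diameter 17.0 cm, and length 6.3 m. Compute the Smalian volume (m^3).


Smalian: V = (A1 + A2)/2 * L,  A = pi*(D/200)^2
A1 = pi*(42.2/200)^2 = 0.139867 m^2
A2 = pi*(17.0/200)^2 = 0.022698 m^2
V = (0.139867+0.022698)/2*6.3 = 0.5121 m^3

0.5121


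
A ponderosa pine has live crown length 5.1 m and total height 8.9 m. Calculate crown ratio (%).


Formula: Crown Ratio = (Crown Length / Total Height) * 100
CR = (5.1 m / 8.9 m) * 100
CR = 0.573 * 100 = 57.3%

57.3


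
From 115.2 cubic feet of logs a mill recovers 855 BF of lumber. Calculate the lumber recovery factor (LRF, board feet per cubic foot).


Formula: LRF = Lumber Output (BF) / Log Input (ft^3)
LRF = 855 BF / 115.2 ft^3
LRF = 7.42 BF/ft^3

7.42


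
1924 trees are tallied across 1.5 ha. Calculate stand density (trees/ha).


Formula: Stand Density = N_trees / Area_ha
Density = 1924 trees / 1.5 ha
Density = 1283 trees/ha

1283


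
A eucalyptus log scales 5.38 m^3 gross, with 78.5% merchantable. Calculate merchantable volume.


Formula: MV = V_total * (merchantable_pct / 100)
Merchantable fraction = 78.5% / 100 = 0.785
MV = 5.38 m^3 * 0.785 = 4.223 m^3

4.223


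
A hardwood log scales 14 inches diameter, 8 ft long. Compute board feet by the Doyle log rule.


Doyle: BF = (D - 4)^2 * L / 16
Adjusted diameter = 14 - 4 = 10 in
(D-4)^2 = 10^2 = 100
BF = 100 * 8 / 16 = 50 BF

50


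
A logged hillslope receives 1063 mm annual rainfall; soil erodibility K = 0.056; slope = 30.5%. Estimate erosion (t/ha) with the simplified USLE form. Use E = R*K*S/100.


Formula: E = R * K * S / 100  (simplified USLE)
R * K = 1063 * 0.056 = 59.528
E = 59.528 * 30.5 / 100 = 18.16 t/ha

18.16


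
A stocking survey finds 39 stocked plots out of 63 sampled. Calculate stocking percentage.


Formula: Stocking % = stocked plots / total plots * 100
Stocking = 39 / 63 * 100
Stocking = 0.619 * 100 = 61.9%

61.9


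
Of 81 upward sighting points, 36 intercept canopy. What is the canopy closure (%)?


Formula: Canopy closure = covered points / total points * 100
Closure = 36 / 81 * 100
Closure = 0.4444 * 100 = 44.4%

44.4


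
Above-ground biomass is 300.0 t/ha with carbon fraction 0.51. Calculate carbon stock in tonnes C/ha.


Formula: Carbon Stock = Biomass * Carbon Fraction
C = 300.0 t/ha * 0.51
C = 153.0 t C/ha

153.0


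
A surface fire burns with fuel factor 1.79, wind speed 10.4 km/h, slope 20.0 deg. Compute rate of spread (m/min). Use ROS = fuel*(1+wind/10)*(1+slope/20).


Formula: ROS = fuel * (1 + wind/10) * (1 + slope/20)
Wind factor = 1 + 10.4/10 = 2.04
Slope factor = 1 + 20.0/20 = 2.0
ROS = 1.79 * 2.04 * 2.0 = 7.3 m/min

7.3


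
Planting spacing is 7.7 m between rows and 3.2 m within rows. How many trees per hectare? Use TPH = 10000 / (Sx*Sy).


Formula: TPH = 10000 m^2/ha / (spacing_x * spacing_y)
Area per tree = 7.7 m * 3.2 m = 24.64 m^2
TPH = 10000 / 24.64 = 406 trees/ha

406


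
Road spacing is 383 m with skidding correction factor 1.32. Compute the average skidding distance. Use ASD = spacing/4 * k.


Formula: ASD = (spacing / 4) * correction
Uncorrected distance = spacing / 4 = 383 / 4 = 95.75 m
ASD = 95.75 * 1.32 = 126 m

126


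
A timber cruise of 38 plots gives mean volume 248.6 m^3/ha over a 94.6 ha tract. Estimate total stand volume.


Formula: Total Volume = Mean Volume per ha * Total Area
Total Volume = 248.6 m^3/ha * 94.6 ha
Total Volume = 23518 m^3

23518


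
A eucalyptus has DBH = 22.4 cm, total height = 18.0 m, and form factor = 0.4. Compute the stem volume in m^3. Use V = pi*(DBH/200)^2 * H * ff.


Formula: V = pi * (DBH/200)^2 * H * ff
Radius = DBH/200 = 22.4/200 = 0.112 m
Radius^2 = 0.112^2 = 0.012544 m^2
V = pi * 0.012544 * 18.0 * 0.4
V = 0.284 m^3

0.284


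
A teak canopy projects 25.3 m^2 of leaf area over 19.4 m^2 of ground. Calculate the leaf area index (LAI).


Formula: LAI = total leaf area / ground area  (dimensionless)
LAI = 25.3 m^2 / 19.4 m^2
LAI = 1.3

1.3


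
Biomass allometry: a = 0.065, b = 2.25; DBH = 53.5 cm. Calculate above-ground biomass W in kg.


Formula: W = a * DBH^b  (allometric power law)
DBH^b = 53.5^2.25 = 7740.9811
W = 0.065 * 7740.9811 = 503.2 kg

503.2


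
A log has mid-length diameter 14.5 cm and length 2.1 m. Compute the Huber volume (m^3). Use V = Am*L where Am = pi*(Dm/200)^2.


Huber: V = Am * L,  Am = pi*(Dm/200)^2
Am = pi*(14.5/200)^2 = 0.016513 m^2
V = 0.016513*2.1 = 0.0347 m^3

0.0347


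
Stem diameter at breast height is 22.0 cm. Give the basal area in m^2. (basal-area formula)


Formula: BA = pi * (DBH/2)^2 / 10000  (cm^2 to m^2)
Radius = DBH/2 = 22.0/2 = 11.0 cm
BA = pi * 11.0^2 / 10000
   = 380.1327 cm^2 / 10000
   = 0.038 m^2

0.038


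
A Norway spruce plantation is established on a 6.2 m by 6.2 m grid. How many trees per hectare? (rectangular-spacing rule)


Formula: TPH = 10000 m^2/ha / (spacing_x * spacing_y)
Area per tree = 6.2 m * 6.2 m = 38.44 m^2
TPH = 10000 / 38.44 = 260 trees/ha

260


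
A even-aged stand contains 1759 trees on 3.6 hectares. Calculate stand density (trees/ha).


Formula: Stand Density = N_trees / Area_ha
Density = 1759 trees / 3.6 ha
Density = 489 trees/ha

489
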